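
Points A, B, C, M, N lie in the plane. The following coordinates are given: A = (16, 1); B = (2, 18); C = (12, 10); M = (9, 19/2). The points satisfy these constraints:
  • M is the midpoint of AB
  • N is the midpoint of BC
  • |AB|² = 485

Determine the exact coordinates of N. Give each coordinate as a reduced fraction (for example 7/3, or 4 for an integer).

N = (7, 14)

1. N_x = 7  [2·N = B+C = (2, 18)+(12, 10)]
2. N_y = 14  [2·N = B+C = (2, 18)+(12, 10)]
   so N = (7, 14)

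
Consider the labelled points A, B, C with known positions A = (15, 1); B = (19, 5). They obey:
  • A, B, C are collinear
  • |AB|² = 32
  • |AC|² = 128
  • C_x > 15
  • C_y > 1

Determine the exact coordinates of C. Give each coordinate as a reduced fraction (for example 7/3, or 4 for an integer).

1. C_x = 23  [[A, B, C are collinear ⇒ -4x+4y+56=0] ∩ [|C−(15, 1)|²=128]]
2. C_y = 9  [[A, B, C are collinear ⇒ -4x+4y+56=0] ∩ [|C−(15, 1)|²=128]]
   so C = (23, 9)

C = (23, 9)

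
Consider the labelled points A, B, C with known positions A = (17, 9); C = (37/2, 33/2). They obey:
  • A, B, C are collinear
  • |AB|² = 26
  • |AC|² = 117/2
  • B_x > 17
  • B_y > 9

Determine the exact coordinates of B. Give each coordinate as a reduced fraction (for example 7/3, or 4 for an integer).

B = (18, 14)

1. B_x = 18  [[A, B, C are collinear ⇒ 15/2x-3/2y-114=0] ∩ [|B−(17, 9)|²=26]]
2. B_y = 14  [[A, B, C are collinear ⇒ 15/2x-3/2y-114=0] ∩ [|B−(17, 9)|²=26]]
   so B = (18, 14)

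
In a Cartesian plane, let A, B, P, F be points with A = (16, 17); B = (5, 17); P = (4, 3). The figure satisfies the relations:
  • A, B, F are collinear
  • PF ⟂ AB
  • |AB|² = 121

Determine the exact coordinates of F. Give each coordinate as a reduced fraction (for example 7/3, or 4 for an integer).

F = (4, 17)

1. F_x = 4  [[A, B, F are collinear ⇒ -11y+187=0] ∩ [PF ⟂ AB ⇒ -11x+44=0]]
2. F_y = 17  [[A, B, F are collinear ⇒ -11y+187=0] ∩ [PF ⟂ AB ⇒ -11x+44=0]]
   so F = (4, 17)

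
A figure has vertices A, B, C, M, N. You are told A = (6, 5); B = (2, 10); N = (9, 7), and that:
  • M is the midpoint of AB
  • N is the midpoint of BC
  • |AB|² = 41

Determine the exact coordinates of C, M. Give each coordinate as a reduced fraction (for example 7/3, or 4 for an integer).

1. M_x = 4  [2·M = A+B = (6, 5)+(2, 10)]
2. M_y = 15/2  [2·M = A+B = (6, 5)+(2, 10)]
   so M = (4, 15/2)
3. C_x = 16  [C = 2·N−B = 2·(9, 7)−(2, 10)]
4. C_y = 4  [C = 2·N−B = 2·(9, 7)−(2, 10)]
   so C = (16, 4)

C = (16, 4)
M = (4, 15/2)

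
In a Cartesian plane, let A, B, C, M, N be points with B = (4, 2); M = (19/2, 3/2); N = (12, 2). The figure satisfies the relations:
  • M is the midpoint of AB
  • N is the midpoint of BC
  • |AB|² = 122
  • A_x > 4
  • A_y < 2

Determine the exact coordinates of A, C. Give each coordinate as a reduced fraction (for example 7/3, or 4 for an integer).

A = (15, 1)
C = (20, 2)

1. A_x = 15  [A = 2·M−B = 2·(19/2, 3/2)−(4, 2)]
2. A_y = 1  [A = 2·M−B = 2·(19/2, 3/2)−(4, 2)]
   so A = (15, 1)
3. C_x = 20  [C = 2·N−B = 2·(12, 2)−(4, 2)]
4. C_y = 2  [C = 2·N−B = 2·(12, 2)−(4, 2)]
   so C = (20, 2)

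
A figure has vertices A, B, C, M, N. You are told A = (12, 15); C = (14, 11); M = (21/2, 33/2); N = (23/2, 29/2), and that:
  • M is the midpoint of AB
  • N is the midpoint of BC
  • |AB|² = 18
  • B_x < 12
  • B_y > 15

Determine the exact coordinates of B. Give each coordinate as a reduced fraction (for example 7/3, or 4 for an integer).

B = (9, 18)

1. B_x = 9  [B = 2·M−A = 2·(21/2, 33/2)−(12, 15)]
2. B_y = 18  [B = 2·M−A = 2·(21/2, 33/2)−(12, 15)]
   so B = (9, 18)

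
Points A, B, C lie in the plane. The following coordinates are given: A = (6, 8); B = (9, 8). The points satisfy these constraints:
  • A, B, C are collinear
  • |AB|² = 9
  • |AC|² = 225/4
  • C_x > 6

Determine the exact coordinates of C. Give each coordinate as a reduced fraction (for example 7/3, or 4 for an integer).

C = (27/2, 8)

1. C_x = 27/2  [[A, B, C are collinear ⇒ 3y-24=0] ∩ [|C−(6, 8)|²=225/4]]
2. C_y = 8  [[A, B, C are collinear ⇒ 3y-24=0] ∩ [|C−(6, 8)|²=225/4]]
   so C = (27/2, 8)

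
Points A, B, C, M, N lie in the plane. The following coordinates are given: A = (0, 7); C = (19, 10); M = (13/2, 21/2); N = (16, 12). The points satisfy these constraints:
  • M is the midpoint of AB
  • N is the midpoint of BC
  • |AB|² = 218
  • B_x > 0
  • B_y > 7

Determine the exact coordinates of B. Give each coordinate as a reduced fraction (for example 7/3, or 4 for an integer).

B = (13, 14)

1. B_x = 13  [B = 2·M−A = 2·(13/2, 21/2)−(0, 7)]
2. B_y = 14  [B = 2·M−A = 2·(13/2, 21/2)−(0, 7)]
   so B = (13, 14)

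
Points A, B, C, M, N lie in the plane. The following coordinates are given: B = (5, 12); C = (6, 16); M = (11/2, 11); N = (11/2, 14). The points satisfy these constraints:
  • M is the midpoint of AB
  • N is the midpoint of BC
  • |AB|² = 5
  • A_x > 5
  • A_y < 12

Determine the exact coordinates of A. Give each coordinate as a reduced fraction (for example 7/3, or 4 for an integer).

1. A_x = 6  [A = 2·M−B = 2·(11/2, 11)−(5, 12)]
2. A_y = 10  [A = 2·M−B = 2·(11/2, 11)−(5, 12)]
   so A = (6, 10)

A = (6, 10)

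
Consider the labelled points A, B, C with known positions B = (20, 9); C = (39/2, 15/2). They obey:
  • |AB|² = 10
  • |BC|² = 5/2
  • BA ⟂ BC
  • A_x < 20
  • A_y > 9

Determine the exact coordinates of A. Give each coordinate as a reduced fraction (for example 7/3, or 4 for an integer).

A = (17, 10)

1. A_x = 17  [[BA ⟂ BC ⇒ -1/2x-3/2y+47/2=0] ∩ [|A−(20, 9)|²=10]]
2. A_y = 10  [[BA ⟂ BC ⇒ -1/2x-3/2y+47/2=0] ∩ [|A−(20, 9)|²=10]]
   so A = (17, 10)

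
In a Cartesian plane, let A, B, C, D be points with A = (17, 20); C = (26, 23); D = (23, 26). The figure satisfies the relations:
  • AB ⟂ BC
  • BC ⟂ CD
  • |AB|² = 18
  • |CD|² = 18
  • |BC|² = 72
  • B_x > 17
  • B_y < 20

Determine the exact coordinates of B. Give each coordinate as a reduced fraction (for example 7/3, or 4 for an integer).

1. B_x = 20  [[BC ⟂ CD ⇒ 3x-3y-9=0] ∩ [|B−(17, 20)|²=18]]
2. B_y = 17  [[BC ⟂ CD ⇒ 3x-3y-9=0] ∩ [|B−(17, 20)|²=18]]
   so B = (20, 17)

B = (20, 17)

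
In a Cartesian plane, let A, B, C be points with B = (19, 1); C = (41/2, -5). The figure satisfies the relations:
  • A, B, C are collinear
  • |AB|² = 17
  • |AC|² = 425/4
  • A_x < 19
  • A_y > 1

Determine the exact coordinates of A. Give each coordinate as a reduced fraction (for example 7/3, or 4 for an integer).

1. A_x = 18  [[A, B, C are collinear ⇒ 6x+3/2y-231/2=0] ∩ [|A−(19, 1)|²=17]]
2. A_y = 5  [[A, B, C are collinear ⇒ 6x+3/2y-231/2=0] ∩ [|A−(19, 1)|²=17]]
   so A = (18, 5)

A = (18, 5)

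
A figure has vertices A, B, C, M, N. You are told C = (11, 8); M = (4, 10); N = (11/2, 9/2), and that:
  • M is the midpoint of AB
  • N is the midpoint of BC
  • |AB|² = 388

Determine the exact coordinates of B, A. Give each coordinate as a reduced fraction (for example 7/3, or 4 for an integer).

B = (0, 1)
A = (8, 19)

1. B_x = 0  [B = 2·N−C = 2·(11/2, 9/2)−(11, 8)]
2. B_y = 1  [B = 2·N−C = 2·(11/2, 9/2)−(11, 8)]
   so B = (0, 1)
3. A_x = 8  [A = 2·M−B = 2·(4, 10)−(0, 1)]
4. A_y = 19  [A = 2·M−B = 2·(4, 10)−(0, 1)]
   so A = (8, 19)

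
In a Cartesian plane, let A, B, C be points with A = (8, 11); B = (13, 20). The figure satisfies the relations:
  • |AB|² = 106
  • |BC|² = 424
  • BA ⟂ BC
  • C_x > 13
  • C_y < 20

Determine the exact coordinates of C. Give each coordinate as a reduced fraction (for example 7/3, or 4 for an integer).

C = (31, 10)

1. C_x = 31  [[BA ⟂ BC ⇒ -5x-9y+245=0] ∩ [|C−(13, 20)|²=424]]
2. C_y = 10  [[BA ⟂ BC ⇒ -5x-9y+245=0] ∩ [|C−(13, 20)|²=424]]
   so C = (31, 10)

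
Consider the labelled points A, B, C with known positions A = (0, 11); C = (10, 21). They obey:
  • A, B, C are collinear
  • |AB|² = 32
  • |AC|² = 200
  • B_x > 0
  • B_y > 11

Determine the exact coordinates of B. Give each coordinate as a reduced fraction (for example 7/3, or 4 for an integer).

B = (4, 15)

1. B_x = 4  [[A, B, C are collinear ⇒ 10x-10y+110=0] ∩ [|B−(0, 11)|²=32]]
2. B_y = 15  [[A, B, C are collinear ⇒ 10x-10y+110=0] ∩ [|B−(0, 11)|²=32]]
   so B = (4, 15)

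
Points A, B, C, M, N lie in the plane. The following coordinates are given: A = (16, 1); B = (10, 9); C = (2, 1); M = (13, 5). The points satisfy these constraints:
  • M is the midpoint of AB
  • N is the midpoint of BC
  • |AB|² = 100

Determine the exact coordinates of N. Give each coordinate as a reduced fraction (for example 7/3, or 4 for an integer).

N = (6, 5)

1. N_x = 6  [2·N = B+C = (10, 9)+(2, 1)]
2. N_y = 5  [2·N = B+C = (10, 9)+(2, 1)]
   so N = (6, 5)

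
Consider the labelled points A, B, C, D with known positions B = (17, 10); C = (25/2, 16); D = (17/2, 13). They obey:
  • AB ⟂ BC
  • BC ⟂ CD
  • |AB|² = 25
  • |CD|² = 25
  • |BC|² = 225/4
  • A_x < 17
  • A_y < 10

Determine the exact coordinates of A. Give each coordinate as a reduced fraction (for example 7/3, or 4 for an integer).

A = (13, 7)

1. A_x = 13  [[AB ⟂ BC ⇒ 9/2x-6y-33/2=0] ∩ [|A−(17, 10)|²=25]]
2. A_y = 7  [[AB ⟂ BC ⇒ 9/2x-6y-33/2=0] ∩ [|A−(17, 10)|²=25]]
   so A = (13, 7)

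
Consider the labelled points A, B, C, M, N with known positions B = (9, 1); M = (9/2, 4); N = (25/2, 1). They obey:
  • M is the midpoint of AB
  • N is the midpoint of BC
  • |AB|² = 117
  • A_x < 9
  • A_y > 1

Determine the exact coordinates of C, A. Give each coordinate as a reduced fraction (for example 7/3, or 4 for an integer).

C = (16, 1)
A = (0, 7)

1. A_x = 0  [A = 2·M−B = 2·(9/2, 4)−(9, 1)]
2. A_y = 7  [A = 2·M−B = 2·(9/2, 4)−(9, 1)]
   so A = (0, 7)
3. C_x = 16  [C = 2·N−B = 2·(25/2, 1)−(9, 1)]
4. C_y = 1  [C = 2·N−B = 2·(25/2, 1)−(9, 1)]
   so C = (16, 1)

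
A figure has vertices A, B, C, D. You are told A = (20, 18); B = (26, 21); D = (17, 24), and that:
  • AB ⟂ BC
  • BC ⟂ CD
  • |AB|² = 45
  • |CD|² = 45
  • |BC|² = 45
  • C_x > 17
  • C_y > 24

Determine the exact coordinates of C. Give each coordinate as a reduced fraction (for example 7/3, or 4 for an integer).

C = (23, 27)

1. C_x = 23  [[AB ⟂ BC ⇒ 6x+3y-219=0] ∩ [|C−(17, 24)|²=45]]
2. C_y = 27  [[AB ⟂ BC ⇒ 6x+3y-219=0] ∩ [|C−(17, 24)|²=45]]
   so C = (23, 27)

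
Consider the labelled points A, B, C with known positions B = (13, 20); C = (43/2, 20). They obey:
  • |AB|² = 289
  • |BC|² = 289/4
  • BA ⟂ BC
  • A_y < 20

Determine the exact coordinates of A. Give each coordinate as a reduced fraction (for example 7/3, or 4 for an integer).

1. A_x = 13  [[BA ⟂ BC ⇒ 17/2x-221/2=0] ∩ [|A−(13, 20)|²=289]]
2. A_y = 3  [[BA ⟂ BC ⇒ 17/2x-221/2=0] ∩ [|A−(13, 20)|²=289]]
   so A = (13, 3)

A = (13, 3)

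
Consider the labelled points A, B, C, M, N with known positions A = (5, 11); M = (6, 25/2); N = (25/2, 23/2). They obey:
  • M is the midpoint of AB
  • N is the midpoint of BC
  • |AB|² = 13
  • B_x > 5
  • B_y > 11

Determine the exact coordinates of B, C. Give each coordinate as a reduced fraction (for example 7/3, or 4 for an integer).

1. B_x = 7  [B = 2·M−A = 2·(6, 25/2)−(5, 11)]
2. B_y = 14  [B = 2·M−A = 2·(6, 25/2)−(5, 11)]
   so B = (7, 14)
3. C_x = 18  [C = 2·N−B = 2·(25/2, 23/2)−(7, 14)]
4. C_y = 9  [C = 2·N−B = 2·(25/2, 23/2)−(7, 14)]
   so C = (18, 9)

B = (7, 14)
C = (18, 9)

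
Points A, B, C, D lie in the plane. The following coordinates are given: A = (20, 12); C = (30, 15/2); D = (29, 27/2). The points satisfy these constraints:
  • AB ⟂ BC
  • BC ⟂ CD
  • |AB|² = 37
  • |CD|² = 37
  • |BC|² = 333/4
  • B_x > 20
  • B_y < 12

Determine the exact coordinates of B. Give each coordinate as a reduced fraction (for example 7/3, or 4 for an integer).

1. B_x = 21  [[BC ⟂ CD ⇒ 1x-6y+15=0] ∩ [|B−(20, 12)|²=37]]
2. B_y = 6  [[BC ⟂ CD ⇒ 1x-6y+15=0] ∩ [|B−(20, 12)|²=37]]
   so B = (21, 6)

B = (21, 6)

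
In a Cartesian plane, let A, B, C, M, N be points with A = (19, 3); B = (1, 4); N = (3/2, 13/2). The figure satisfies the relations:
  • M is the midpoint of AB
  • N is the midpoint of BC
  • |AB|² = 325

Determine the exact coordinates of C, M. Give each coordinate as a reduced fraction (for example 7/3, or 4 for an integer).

C = (2, 9)
M = (10, 7/2)

1. M_x = 10  [2·M = A+B = (19, 3)+(1, 4)]
2. M_y = 7/2  [2·M = A+B = (19, 3)+(1, 4)]
   so M = (10, 7/2)
3. C_x = 2  [C = 2·N−B = 2·(3/2, 13/2)−(1, 4)]
4. C_y = 9  [C = 2·N−B = 2·(3/2, 13/2)−(1, 4)]
   so C = (2, 9)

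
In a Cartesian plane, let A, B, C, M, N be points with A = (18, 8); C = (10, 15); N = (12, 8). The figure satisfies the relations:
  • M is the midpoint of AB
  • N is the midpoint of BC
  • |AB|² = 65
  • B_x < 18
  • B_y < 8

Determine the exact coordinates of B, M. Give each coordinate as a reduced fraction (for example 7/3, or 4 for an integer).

B = (14, 1)
M = (16, 9/2)

1. B_x = 14  [B = 2·N−C = 2·(12, 8)−(10, 15)]
2. B_y = 1  [B = 2·N−C = 2·(12, 8)−(10, 15)]
   so B = (14, 1)
3. M_x = 16  [2·M = A+B = (18, 8)+(14, 1)]
4. M_y = 9/2  [2·M = A+B = (18, 8)+(14, 1)]
   so M = (16, 9/2)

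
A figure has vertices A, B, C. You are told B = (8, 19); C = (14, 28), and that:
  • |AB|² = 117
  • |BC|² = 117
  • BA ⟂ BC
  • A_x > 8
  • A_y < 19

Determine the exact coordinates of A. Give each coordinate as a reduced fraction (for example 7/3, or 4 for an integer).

1. A_x = 17  [[BA ⟂ BC ⇒ 6x+9y-219=0] ∩ [|A−(8, 19)|²=117]]
2. A_y = 13  [[BA ⟂ BC ⇒ 6x+9y-219=0] ∩ [|A−(8, 19)|²=117]]
   so A = (17, 13)

A = (17, 13)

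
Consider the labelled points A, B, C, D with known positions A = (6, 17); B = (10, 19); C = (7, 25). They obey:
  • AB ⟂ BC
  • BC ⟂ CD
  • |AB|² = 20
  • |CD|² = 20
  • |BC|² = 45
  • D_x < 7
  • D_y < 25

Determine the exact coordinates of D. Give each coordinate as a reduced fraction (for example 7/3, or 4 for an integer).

1. D_x = 3  [[BC ⟂ CD ⇒ -3x+6y-129=0] ∩ [|D−(7, 25)|²=20]]
2. D_y = 23  [[BC ⟂ CD ⇒ -3x+6y-129=0] ∩ [|D−(7, 25)|²=20]]
   so D = (3, 23)

D = (3, 23)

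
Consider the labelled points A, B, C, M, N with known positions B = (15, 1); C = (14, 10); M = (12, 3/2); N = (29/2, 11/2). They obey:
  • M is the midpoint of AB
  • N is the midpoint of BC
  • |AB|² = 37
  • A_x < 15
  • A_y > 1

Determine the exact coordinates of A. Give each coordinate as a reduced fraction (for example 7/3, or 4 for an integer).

1. A_x = 9  [A = 2·M−B = 2·(12, 3/2)−(15, 1)]
2. A_y = 2  [A = 2·M−B = 2·(12, 3/2)−(15, 1)]
   so A = (9, 2)

A = (9, 2)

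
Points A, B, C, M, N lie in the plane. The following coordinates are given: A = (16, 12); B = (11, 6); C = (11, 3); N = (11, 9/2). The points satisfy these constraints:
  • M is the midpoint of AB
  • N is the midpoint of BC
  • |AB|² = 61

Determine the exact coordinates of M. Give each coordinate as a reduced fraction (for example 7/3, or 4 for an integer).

M = (27/2, 9)

1. M_x = 27/2  [2·M = A+B = (16, 12)+(11, 6)]
2. M_y = 9  [2·M = A+B = (16, 12)+(11, 6)]
   so M = (27/2, 9)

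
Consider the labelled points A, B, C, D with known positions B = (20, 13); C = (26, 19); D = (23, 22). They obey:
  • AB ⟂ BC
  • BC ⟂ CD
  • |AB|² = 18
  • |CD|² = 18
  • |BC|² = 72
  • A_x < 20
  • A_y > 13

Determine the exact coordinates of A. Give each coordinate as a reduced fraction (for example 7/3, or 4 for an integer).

1. A_x = 17  [[AB ⟂ BC ⇒ -6x-6y+198=0] ∩ [|A−(20, 13)|²=18]]
2. A_y = 16  [[AB ⟂ BC ⇒ -6x-6y+198=0] ∩ [|A−(20, 13)|²=18]]
   so A = (17, 16)

A = (17, 16)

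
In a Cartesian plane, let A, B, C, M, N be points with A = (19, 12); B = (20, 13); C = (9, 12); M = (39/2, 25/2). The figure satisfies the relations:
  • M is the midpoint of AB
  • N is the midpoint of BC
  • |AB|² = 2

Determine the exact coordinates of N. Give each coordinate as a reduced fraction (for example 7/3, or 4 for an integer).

1. N_x = 29/2  [2·N = B+C = (20, 13)+(9, 12)]
2. N_y = 25/2  [2·N = B+C = (20, 13)+(9, 12)]
   so N = (29/2, 25/2)

N = (29/2, 25/2)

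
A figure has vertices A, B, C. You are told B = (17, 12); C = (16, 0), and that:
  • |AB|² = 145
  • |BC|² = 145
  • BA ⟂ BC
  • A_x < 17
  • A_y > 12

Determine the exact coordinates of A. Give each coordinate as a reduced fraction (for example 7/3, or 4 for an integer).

A = (5, 13)

1. A_x = 5  [[BA ⟂ BC ⇒ -1x-12y+161=0] ∩ [|A−(17, 12)|²=145]]
2. A_y = 13  [[BA ⟂ BC ⇒ -1x-12y+161=0] ∩ [|A−(17, 12)|²=145]]
   so A = (5, 13)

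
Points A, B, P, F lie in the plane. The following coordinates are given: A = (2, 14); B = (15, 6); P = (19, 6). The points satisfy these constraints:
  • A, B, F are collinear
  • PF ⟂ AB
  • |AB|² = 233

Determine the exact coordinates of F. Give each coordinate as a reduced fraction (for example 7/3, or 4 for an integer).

1. F_x = 4171/233  [[A, B, F are collinear ⇒ 8x+13y-198=0] ∩ [PF ⟂ AB ⇒ 13x-8y-199=0]]
2. F_y = 982/233  [[A, B, F are collinear ⇒ 8x+13y-198=0] ∩ [PF ⟂ AB ⇒ 13x-8y-199=0]]
   so F = (4171/233, 982/233)

F = (4171/233, 982/233)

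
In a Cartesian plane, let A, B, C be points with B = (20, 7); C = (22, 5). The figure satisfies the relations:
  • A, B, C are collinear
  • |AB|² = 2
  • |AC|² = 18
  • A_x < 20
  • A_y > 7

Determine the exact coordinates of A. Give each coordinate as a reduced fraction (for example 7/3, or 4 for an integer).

A = (19, 8)

1. A_x = 19  [[A, B, C are collinear ⇒ 2x+2y-54=0] ∩ [|A−(20, 7)|²=2]]
2. A_y = 8  [[A, B, C are collinear ⇒ 2x+2y-54=0] ∩ [|A−(20, 7)|²=2]]
   so A = (19, 8)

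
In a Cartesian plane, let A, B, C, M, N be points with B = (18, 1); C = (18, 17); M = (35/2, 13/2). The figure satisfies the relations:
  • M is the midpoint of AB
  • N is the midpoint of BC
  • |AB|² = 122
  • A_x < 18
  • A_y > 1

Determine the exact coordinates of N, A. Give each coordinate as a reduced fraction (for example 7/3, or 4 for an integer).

N = (18, 9)
A = (17, 12)

1. A_x = 17  [A = 2·M−B = 2·(35/2, 13/2)−(18, 1)]
2. A_y = 12  [A = 2·M−B = 2·(35/2, 13/2)−(18, 1)]
   so A = (17, 12)
3. N_x = 18  [2·N = B+C = (18, 1)+(18, 17)]
4. N_y = 9  [2·N = B+C = (18, 1)+(18, 17)]
   so N = (18, 9)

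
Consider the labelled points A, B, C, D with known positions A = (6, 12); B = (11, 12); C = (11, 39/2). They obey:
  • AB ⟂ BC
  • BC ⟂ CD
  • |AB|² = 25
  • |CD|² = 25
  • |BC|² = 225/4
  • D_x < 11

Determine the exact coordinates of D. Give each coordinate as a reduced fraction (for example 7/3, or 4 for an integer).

D = (6, 39/2)

1. D_x = 6  [[BC ⟂ CD ⇒ 15/2y-585/4=0] ∩ [|D−(11, 39/2)|²=25]]
2. D_y = 39/2  [[BC ⟂ CD ⇒ 15/2y-585/4=0] ∩ [|D−(11, 39/2)|²=25]]
   so D = (6, 39/2)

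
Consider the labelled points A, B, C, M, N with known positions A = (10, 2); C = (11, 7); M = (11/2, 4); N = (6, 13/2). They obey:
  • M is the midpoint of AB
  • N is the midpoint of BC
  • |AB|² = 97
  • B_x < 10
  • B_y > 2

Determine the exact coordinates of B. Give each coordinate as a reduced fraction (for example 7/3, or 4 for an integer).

1. B_x = 1  [B = 2·M−A = 2·(11/2, 4)−(10, 2)]
2. B_y = 6  [B = 2·M−A = 2·(11/2, 4)−(10, 2)]
   so B = (1, 6)

B = (1, 6)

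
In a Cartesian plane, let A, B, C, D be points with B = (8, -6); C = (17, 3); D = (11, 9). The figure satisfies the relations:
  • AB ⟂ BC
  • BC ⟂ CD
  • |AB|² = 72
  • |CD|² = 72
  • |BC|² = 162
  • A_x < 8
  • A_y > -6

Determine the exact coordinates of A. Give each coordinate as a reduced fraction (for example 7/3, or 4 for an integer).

1. A_x = 2  [[AB ⟂ BC ⇒ -9x-9y+18=0] ∩ [|A−(8, -6)|²=72]]
2. A_y = 0  [[AB ⟂ BC ⇒ -9x-9y+18=0] ∩ [|A−(8, -6)|²=72]]
   so A = (2, 0)

A = (2, 0)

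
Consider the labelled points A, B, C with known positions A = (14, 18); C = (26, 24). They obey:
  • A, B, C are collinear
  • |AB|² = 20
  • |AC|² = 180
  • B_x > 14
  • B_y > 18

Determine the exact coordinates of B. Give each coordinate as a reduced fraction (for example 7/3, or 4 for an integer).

1. B_x = 18  [[A, B, C are collinear ⇒ 6x-12y+132=0] ∩ [|B−(14, 18)|²=20]]
2. B_y = 20  [[A, B, C are collinear ⇒ 6x-12y+132=0] ∩ [|B−(14, 18)|²=20]]
   so B = (18, 20)

B = (18, 20)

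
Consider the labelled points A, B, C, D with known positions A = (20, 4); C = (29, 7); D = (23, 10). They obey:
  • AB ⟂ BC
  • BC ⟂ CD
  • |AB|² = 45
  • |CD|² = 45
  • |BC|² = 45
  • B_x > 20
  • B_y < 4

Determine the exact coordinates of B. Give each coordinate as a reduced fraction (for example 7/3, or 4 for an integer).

1. B_x = 26  [[BC ⟂ CD ⇒ 6x-3y-153=0] ∩ [|B−(20, 4)|²=45]]
2. B_y = 1  [[BC ⟂ CD ⇒ 6x-3y-153=0] ∩ [|B−(20, 4)|²=45]]
   so B = (26, 1)

B = (26, 1)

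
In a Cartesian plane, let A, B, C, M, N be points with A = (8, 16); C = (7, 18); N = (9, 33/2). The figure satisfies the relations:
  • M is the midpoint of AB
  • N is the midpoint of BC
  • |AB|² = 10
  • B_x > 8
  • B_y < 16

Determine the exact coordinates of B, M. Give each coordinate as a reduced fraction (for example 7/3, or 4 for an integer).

1. B_x = 11  [B = 2·N−C = 2·(9, 33/2)−(7, 18)]
2. B_y = 15  [B = 2·N−C = 2·(9, 33/2)−(7, 18)]
   so B = (11, 15)
3. M_x = 19/2  [2·M = A+B = (8, 16)+(11, 15)]
4. M_y = 31/2  [2·M = A+B = (8, 16)+(11, 15)]
   so M = (19/2, 31/2)

B = (11, 15)
M = (19/2, 31/2)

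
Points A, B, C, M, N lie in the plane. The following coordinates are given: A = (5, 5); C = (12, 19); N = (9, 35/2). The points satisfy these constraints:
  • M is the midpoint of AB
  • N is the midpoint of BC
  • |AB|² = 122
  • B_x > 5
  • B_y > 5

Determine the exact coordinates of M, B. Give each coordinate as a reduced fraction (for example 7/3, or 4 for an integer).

1. B_x = 6  [B = 2·N−C = 2·(9, 35/2)−(12, 19)]
2. B_y = 16  [B = 2·N−C = 2·(9, 35/2)−(12, 19)]
   so B = (6, 16)
3. M_x = 11/2  [2·M = A+B = (5, 5)+(6, 16)]
4. M_y = 21/2  [2·M = A+B = (5, 5)+(6, 16)]
   so M = (11/2, 21/2)

M = (11/2, 21/2)
B = (6, 16)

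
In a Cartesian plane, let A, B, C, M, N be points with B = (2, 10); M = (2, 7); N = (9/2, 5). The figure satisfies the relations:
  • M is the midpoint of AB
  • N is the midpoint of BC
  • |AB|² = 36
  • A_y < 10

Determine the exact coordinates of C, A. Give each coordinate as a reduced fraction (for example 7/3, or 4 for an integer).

1. A_x = 2  [A = 2·M−B = 2·(2, 7)−(2, 10)]
2. A_y = 4  [A = 2·M−B = 2·(2, 7)−(2, 10)]
   so A = (2, 4)
3. C_x = 7  [C = 2·N−B = 2·(9/2, 5)−(2, 10)]
4. C_y = 0  [C = 2·N−B = 2·(9/2, 5)−(2, 10)]
   so C = (7, 0)

C = (7, 0)
A = (2, 4)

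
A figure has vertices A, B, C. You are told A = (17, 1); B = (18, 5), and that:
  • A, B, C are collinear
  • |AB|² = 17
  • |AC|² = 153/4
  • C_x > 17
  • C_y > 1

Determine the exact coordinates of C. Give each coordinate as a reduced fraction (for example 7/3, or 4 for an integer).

1. C_x = 37/2  [[A, B, C are collinear ⇒ -4x+1y+67=0] ∩ [|C−(17, 1)|²=153/4]]
2. C_y = 7  [[A, B, C are collinear ⇒ -4x+1y+67=0] ∩ [|C−(17, 1)|²=153/4]]
   so C = (37/2, 7)

C = (37/2, 7)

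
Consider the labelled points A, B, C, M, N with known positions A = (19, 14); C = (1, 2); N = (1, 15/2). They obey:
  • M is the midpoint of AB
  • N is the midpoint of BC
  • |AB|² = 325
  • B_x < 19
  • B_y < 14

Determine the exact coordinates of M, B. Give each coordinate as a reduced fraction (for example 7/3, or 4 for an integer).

1. B_x = 1  [B = 2·N−C = 2·(1, 15/2)−(1, 2)]
2. B_y = 13  [B = 2·N−C = 2·(1, 15/2)−(1, 2)]
   so B = (1, 13)
3. M_x = 10  [2·M = A+B = (19, 14)+(1, 13)]
4. M_y = 27/2  [2·M = A+B = (19, 14)+(1, 13)]
   so M = (10, 27/2)

M = (10, 27/2)
B = (1, 13)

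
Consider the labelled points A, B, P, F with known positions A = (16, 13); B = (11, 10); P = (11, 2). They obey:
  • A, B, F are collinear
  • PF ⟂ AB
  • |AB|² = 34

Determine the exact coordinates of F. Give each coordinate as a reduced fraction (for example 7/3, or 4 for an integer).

1. F_x = 127/17  [[A, B, F are collinear ⇒ 3x-5y+17=0] ∩ [PF ⟂ AB ⇒ -5x-3y+61=0]]
2. F_y = 134/17  [[A, B, F are collinear ⇒ 3x-5y+17=0] ∩ [PF ⟂ AB ⇒ -5x-3y+61=0]]
   so F = (127/17, 134/17)

F = (127/17, 134/17)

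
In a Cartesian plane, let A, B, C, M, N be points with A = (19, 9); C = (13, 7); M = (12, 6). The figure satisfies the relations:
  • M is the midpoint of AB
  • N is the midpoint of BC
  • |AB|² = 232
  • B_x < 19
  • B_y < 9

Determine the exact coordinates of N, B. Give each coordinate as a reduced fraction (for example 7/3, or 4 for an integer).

N = (9, 5)
B = (5, 3)

1. B_x = 5  [B = 2·M−A = 2·(12, 6)−(19, 9)]
2. B_y = 3  [B = 2·M−A = 2·(12, 6)−(19, 9)]
   so B = (5, 3)
3. N_x = 9  [2·N = B+C = (5, 3)+(13, 7)]
4. N_y = 5  [2·N = B+C = (5, 3)+(13, 7)]
   so N = (9, 5)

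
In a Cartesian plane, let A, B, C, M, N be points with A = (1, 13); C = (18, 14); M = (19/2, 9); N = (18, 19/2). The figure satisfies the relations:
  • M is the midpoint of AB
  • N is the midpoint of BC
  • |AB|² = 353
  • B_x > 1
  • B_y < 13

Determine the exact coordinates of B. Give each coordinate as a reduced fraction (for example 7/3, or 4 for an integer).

1. B_x = 18  [B = 2·M−A = 2·(19/2, 9)−(1, 13)]
2. B_y = 5  [B = 2·M−A = 2·(19/2, 9)−(1, 13)]
   so B = (18, 5)

B = (18, 5)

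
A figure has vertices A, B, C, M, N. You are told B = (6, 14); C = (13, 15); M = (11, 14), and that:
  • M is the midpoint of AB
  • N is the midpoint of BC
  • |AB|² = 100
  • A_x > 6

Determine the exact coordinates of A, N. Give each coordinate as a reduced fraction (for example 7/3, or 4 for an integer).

A = (16, 14)
N = (19/2, 29/2)

1. A_x = 16  [A = 2·M−B = 2·(11, 14)−(6, 14)]
2. A_y = 14  [A = 2·M−B = 2·(11, 14)−(6, 14)]
   so A = (16, 14)
3. N_x = 19/2  [2·N = B+C = (6, 14)+(13, 15)]
4. N_y = 29/2  [2·N = B+C = (6, 14)+(13, 15)]
   so N = (19/2, 29/2)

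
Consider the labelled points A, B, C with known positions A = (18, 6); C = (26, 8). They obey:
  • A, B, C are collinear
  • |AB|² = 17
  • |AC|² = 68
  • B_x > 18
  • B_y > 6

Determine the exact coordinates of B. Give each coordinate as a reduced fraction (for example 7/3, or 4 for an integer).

1. B_x = 22  [[A, B, C are collinear ⇒ 2x-8y+12=0] ∩ [|B−(18, 6)|²=17]]
2. B_y = 7  [[A, B, C are collinear ⇒ 2x-8y+12=0] ∩ [|B−(18, 6)|²=17]]
   so B = (22, 7)

B = (22, 7)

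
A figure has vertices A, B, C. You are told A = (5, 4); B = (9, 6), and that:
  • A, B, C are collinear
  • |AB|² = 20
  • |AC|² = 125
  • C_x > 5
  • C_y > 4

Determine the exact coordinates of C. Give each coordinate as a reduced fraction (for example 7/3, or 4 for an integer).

C = (15, 9)

1. C_x = 15  [[A, B, C are collinear ⇒ -2x+4y-6=0] ∩ [|C−(5, 4)|²=125]]
2. C_y = 9  [[A, B, C are collinear ⇒ -2x+4y-6=0] ∩ [|C−(5, 4)|²=125]]
   so C = (15, 9)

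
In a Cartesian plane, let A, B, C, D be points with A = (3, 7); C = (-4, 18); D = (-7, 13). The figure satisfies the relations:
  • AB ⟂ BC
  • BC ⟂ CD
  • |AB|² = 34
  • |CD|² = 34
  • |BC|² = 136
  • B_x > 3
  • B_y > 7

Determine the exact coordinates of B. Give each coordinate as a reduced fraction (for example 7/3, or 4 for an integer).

B = (6, 12)

1. B_x = 6  [[BC ⟂ CD ⇒ 3x+5y-78=0] ∩ [|B−(3, 7)|²=34]]
2. B_y = 12  [[BC ⟂ CD ⇒ 3x+5y-78=0] ∩ [|B−(3, 7)|²=34]]
   so B = (6, 12)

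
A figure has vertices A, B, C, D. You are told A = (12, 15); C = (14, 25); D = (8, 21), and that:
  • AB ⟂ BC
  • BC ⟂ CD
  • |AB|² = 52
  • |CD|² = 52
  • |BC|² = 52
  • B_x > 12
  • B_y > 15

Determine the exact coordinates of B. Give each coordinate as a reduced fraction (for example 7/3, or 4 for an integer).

B = (18, 19)

1. B_x = 18  [[BC ⟂ CD ⇒ 6x+4y-184=0] ∩ [|B−(12, 15)|²=52]]
2. B_y = 19  [[BC ⟂ CD ⇒ 6x+4y-184=0] ∩ [|B−(12, 15)|²=52]]
   so B = (18, 19)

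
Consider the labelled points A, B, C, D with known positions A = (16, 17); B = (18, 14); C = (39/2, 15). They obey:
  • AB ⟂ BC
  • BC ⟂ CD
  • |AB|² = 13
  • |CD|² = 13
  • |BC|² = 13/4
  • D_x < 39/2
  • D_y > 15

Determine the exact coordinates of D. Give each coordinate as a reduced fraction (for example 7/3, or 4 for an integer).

D = (35/2, 18)

1. D_x = 35/2  [[BC ⟂ CD ⇒ 3/2x+1y-177/4=0] ∩ [|D−(39/2, 15)|²=13]]
2. D_y = 18  [[BC ⟂ CD ⇒ 3/2x+1y-177/4=0] ∩ [|D−(39/2, 15)|²=13]]
   so D = (35/2, 18)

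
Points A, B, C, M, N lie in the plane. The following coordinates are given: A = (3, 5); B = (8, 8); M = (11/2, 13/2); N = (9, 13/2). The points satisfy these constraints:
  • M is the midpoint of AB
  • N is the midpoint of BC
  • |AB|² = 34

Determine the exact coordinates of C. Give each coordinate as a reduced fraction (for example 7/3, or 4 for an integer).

1. C_x = 10  [C = 2·N−B = 2·(9, 13/2)−(8, 8)]
2. C_y = 5  [C = 2·N−B = 2·(9, 13/2)−(8, 8)]
   so C = (10, 5)

C = (10, 5)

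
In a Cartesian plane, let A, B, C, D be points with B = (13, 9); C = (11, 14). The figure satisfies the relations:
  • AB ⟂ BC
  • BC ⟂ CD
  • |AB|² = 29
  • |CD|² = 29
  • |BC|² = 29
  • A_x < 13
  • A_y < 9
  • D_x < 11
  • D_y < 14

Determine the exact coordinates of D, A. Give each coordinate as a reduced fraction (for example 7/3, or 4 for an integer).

D = (6, 12)
A = (8, 7)

1. D_x = 6  [[BC ⟂ CD ⇒ -2x+5y-48=0] ∩ [|D−(11, 14)|²=29]]
2. D_y = 12  [[BC ⟂ CD ⇒ -2x+5y-48=0] ∩ [|D−(11, 14)|²=29]]
   so D = (6, 12)
3. A_x = 8  [[AB ⟂ BC ⇒ 2x-5y+19=0] ∩ [|A−(13, 9)|²=29]]
4. A_y = 7  [[AB ⟂ BC ⇒ 2x-5y+19=0] ∩ [|A−(13, 9)|²=29]]
   so A = (8, 7)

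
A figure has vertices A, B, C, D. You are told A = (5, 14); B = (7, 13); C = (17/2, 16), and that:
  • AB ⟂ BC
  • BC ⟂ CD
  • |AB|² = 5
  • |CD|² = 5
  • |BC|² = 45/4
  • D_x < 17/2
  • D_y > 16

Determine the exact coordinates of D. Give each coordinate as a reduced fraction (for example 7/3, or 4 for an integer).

1. D_x = 13/2  [[BC ⟂ CD ⇒ 3/2x+3y-243/4=0] ∩ [|D−(17/2, 16)|²=5]]
2. D_y = 17  [[BC ⟂ CD ⇒ 3/2x+3y-243/4=0] ∩ [|D−(17/2, 16)|²=5]]
   so D = (13/2, 17)

D = (13/2, 17)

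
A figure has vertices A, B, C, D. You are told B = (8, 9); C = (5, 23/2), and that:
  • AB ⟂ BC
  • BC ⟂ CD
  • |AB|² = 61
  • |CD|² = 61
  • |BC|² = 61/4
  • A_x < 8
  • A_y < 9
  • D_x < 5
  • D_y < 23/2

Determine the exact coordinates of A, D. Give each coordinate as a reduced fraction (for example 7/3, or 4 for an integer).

1. A_x = 3  [[AB ⟂ BC ⇒ 3x-5/2y-3/2=0] ∩ [|A−(8, 9)|²=61]]
2. A_y = 3  [[AB ⟂ BC ⇒ 3x-5/2y-3/2=0] ∩ [|A−(8, 9)|²=61]]
   so A = (3, 3)
3. D_x = 0  [[BC ⟂ CD ⇒ -3x+5/2y-55/4=0] ∩ [|D−(5, 23/2)|²=61]]
4. D_y = 11/2  [[BC ⟂ CD ⇒ -3x+5/2y-55/4=0] ∩ [|D−(5, 23/2)|²=61]]
   so D = (0, 11/2)

A = (3, 3)
D = (0, 11/2)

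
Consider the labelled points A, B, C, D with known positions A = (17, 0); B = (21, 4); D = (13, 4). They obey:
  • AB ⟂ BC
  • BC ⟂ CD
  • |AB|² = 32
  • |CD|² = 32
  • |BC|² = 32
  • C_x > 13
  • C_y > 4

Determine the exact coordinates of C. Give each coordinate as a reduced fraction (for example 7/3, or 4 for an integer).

1. C_x = 17  [[AB ⟂ BC ⇒ 4x+4y-100=0] ∩ [|C−(13, 4)|²=32]]
2. C_y = 8  [[AB ⟂ BC ⇒ 4x+4y-100=0] ∩ [|C−(13, 4)|²=32]]
   so C = (17, 8)

C = (17, 8)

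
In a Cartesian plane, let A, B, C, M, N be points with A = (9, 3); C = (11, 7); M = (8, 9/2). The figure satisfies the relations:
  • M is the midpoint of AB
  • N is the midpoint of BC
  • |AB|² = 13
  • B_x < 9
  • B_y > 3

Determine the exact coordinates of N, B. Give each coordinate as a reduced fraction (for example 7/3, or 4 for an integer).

N = (9, 13/2)
B = (7, 6)

1. B_x = 7  [B = 2·M−A = 2·(8, 9/2)−(9, 3)]
2. B_y = 6  [B = 2·M−A = 2·(8, 9/2)−(9, 3)]
   so B = (7, 6)
3. N_x = 9  [2·N = B+C = (7, 6)+(11, 7)]
4. N_y = 13/2  [2·N = B+C = (7, 6)+(11, 7)]
   so N = (9, 13/2)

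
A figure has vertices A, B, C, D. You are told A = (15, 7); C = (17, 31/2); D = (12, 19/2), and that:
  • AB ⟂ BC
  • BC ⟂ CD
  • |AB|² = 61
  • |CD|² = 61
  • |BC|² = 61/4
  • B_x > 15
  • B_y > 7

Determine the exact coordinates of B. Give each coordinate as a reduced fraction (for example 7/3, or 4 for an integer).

B = (20, 13)

1. B_x = 20  [[BC ⟂ CD ⇒ 5x+6y-178=0] ∩ [|B−(15, 7)|²=61]]
2. B_y = 13  [[BC ⟂ CD ⇒ 5x+6y-178=0] ∩ [|B−(15, 7)|²=61]]
   so B = (20, 13)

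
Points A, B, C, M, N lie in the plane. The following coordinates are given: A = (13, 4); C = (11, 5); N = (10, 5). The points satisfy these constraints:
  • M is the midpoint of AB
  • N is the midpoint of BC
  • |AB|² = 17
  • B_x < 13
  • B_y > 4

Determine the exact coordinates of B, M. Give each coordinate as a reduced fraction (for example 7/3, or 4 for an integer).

B = (9, 5)
M = (11, 9/2)

1. B_x = 9  [B = 2·N−C = 2·(10, 5)−(11, 5)]
2. B_y = 5  [B = 2·N−C = 2·(10, 5)−(11, 5)]
   so B = (9, 5)
3. M_x = 11  [2·M = A+B = (13, 4)+(9, 5)]
4. M_y = 9/2  [2·M = A+B = (13, 4)+(9, 5)]
   so M = (11, 9/2)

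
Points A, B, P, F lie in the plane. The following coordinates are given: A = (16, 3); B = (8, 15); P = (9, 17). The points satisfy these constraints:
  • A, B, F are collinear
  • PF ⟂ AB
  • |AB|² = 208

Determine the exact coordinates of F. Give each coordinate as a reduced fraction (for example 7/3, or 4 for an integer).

1. F_x = 96/13  [[A, B, F are collinear ⇒ -12x-8y+216=0] ∩ [PF ⟂ AB ⇒ -8x+12y-132=0]]
2. F_y = 207/13  [[A, B, F are collinear ⇒ -12x-8y+216=0] ∩ [PF ⟂ AB ⇒ -8x+12y-132=0]]
   so F = (96/13, 207/13)

F = (96/13, 207/13)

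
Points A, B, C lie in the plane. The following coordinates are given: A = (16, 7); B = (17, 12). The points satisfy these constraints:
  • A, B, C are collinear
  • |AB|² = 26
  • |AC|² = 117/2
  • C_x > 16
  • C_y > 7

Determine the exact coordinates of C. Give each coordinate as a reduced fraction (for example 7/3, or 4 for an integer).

1. C_x = 35/2  [[A, B, C are collinear ⇒ -5x+1y+73=0] ∩ [|C−(16, 7)|²=117/2]]
2. C_y = 29/2  [[A, B, C are collinear ⇒ -5x+1y+73=0] ∩ [|C−(16, 7)|²=117/2]]
   so C = (35/2, 29/2)

C = (35/2, 29/2)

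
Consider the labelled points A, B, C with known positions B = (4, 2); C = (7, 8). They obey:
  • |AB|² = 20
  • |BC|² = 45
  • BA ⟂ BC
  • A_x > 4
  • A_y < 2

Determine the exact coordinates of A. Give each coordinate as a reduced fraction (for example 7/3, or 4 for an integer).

1. A_x = 8  [[BA ⟂ BC ⇒ 3x+6y-24=0] ∩ [|A−(4, 2)|²=20]]
2. A_y = 0  [[BA ⟂ BC ⇒ 3x+6y-24=0] ∩ [|A−(4, 2)|²=20]]
   so A = (8, 0)

A = (8, 0)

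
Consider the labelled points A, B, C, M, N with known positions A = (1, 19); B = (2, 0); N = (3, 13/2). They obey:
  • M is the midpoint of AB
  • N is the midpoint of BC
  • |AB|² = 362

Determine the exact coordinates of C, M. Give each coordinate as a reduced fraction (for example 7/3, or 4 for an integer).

C = (4, 13)
M = (3/2, 19/2)

1. M_x = 3/2  [2·M = A+B = (1, 19)+(2, 0)]
2. M_y = 19/2  [2·M = A+B = (1, 19)+(2, 0)]
   so M = (3/2, 19/2)
3. C_x = 4  [C = 2·N−B = 2·(3, 13/2)−(2, 0)]
4. C_y = 13  [C = 2·N−B = 2·(3, 13/2)−(2, 0)]
   so C = (4, 13)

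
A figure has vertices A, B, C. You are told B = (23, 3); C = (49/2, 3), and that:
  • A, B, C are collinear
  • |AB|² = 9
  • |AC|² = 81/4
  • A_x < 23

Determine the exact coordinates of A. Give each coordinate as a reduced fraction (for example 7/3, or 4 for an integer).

1. A_x = 20  [[A, B, C are collinear ⇒ 3/2y-9/2=0] ∩ [|A−(23, 3)|²=9]]
2. A_y = 3  [[A, B, C are collinear ⇒ 3/2y-9/2=0] ∩ [|A−(23, 3)|²=9]]
   so A = (20, 3)

A = (20, 3)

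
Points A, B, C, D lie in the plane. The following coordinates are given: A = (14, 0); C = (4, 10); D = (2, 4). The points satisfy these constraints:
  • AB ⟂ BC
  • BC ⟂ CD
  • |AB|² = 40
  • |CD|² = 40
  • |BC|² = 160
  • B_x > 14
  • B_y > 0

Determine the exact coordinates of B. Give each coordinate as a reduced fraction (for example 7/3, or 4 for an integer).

B = (16, 6)

1. B_x = 16  [[BC ⟂ CD ⇒ 2x+6y-68=0] ∩ [|B−(14, 0)|²=40]]
2. B_y = 6  [[BC ⟂ CD ⇒ 2x+6y-68=0] ∩ [|B−(14, 0)|²=40]]
   so B = (16, 6)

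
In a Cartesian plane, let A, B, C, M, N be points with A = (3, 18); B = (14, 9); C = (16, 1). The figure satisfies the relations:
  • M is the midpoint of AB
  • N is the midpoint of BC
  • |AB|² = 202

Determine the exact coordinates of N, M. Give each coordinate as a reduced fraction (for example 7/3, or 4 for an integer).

1. M_x = 17/2  [2·M = A+B = (3, 18)+(14, 9)]
2. M_y = 27/2  [2·M = A+B = (3, 18)+(14, 9)]
   so M = (17/2, 27/2)
3. N_x = 15  [2·N = B+C = (14, 9)+(16, 1)]
4. N_y = 5  [2·N = B+C = (14, 9)+(16, 1)]
   so N = (15, 5)

N = (15, 5)
M = (17/2, 27/2)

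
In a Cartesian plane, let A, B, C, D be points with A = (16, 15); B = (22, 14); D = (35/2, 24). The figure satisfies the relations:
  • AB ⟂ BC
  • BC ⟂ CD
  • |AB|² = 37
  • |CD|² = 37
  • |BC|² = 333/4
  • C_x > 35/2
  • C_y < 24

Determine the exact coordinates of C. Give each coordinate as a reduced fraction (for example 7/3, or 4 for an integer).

1. C_x = 47/2  [[AB ⟂ BC ⇒ 6x-1y-118=0] ∩ [|C−(35/2, 24)|²=37]]
2. C_y = 23  [[AB ⟂ BC ⇒ 6x-1y-118=0] ∩ [|C−(35/2, 24)|²=37]]
   so C = (47/2, 23)

C = (47/2, 23)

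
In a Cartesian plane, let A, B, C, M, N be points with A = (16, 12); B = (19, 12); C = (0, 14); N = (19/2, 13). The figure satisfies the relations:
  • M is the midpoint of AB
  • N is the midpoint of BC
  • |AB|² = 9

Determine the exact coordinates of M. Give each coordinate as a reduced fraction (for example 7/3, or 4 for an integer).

1. M_x = 35/2  [2·M = A+B = (16, 12)+(19, 12)]
2. M_y = 12  [2·M = A+B = (16, 12)+(19, 12)]
   so M = (35/2, 12)

M = (35/2, 12)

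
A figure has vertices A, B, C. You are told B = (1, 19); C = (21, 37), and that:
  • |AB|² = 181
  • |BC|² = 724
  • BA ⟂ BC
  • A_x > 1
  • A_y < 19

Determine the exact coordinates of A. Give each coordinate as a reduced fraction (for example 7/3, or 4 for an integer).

A = (10, 9)

1. A_x = 10  [[BA ⟂ BC ⇒ 20x+18y-362=0] ∩ [|A−(1, 19)|²=181]]
2. A_y = 9  [[BA ⟂ BC ⇒ 20x+18y-362=0] ∩ [|A−(1, 19)|²=181]]
   so A = (10, 9)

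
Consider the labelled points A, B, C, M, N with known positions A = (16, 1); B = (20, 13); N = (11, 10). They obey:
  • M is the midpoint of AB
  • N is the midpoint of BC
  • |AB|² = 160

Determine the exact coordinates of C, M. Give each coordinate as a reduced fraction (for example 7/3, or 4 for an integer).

1. M_x = 18  [2·M = A+B = (16, 1)+(20, 13)]
2. M_y = 7  [2·M = A+B = (16, 1)+(20, 13)]
   so M = (18, 7)
3. C_x = 2  [C = 2·N−B = 2·(11, 10)−(20, 13)]
4. C_y = 7  [C = 2·N−B = 2·(11, 10)−(20, 13)]
   so C = (2, 7)

C = (2, 7)
M = (18, 7)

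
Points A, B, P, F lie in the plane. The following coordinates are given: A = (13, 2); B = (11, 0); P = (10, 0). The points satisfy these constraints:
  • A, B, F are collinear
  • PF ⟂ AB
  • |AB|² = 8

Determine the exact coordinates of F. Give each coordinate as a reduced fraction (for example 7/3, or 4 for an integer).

F = (21/2, -1/2)

1. F_x = 21/2  [[A, B, F are collinear ⇒ 2x-2y-22=0] ∩ [PF ⟂ AB ⇒ -2x-2y+20=0]]
2. F_y = -1/2  [[A, B, F are collinear ⇒ 2x-2y-22=0] ∩ [PF ⟂ AB ⇒ -2x-2y+20=0]]
   so F = (21/2, -1/2)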